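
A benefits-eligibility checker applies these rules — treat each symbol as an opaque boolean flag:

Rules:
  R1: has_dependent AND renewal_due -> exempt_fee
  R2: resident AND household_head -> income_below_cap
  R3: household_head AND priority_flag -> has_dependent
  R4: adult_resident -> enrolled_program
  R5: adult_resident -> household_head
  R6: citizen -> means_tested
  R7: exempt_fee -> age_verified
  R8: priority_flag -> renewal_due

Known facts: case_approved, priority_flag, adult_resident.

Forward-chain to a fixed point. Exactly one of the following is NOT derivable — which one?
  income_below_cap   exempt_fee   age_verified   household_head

Round 1 fires R4, R5, R8, giving enrolled_program, household_head, renewal_due.
Round 2 fires R3, giving has_dependent.
Round 3 fires R1, giving exempt_fee.
Round 4 fires R7, giving age_verified.
Derived: exempt_fee (round 3), household_head (round 1), age_verified (round 4). income_below_cap never appears in any round.

income_below_cap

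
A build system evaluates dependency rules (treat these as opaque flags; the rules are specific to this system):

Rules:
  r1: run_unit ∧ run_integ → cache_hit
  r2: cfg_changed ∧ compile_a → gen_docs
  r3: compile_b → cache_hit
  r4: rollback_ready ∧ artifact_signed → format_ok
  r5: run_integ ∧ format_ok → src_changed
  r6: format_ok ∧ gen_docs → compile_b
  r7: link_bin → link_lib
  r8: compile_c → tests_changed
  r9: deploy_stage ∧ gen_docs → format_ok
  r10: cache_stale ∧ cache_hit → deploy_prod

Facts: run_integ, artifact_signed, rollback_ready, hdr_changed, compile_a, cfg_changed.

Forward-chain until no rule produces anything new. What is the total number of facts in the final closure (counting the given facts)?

11

Round 1: r2 [cfg_changed ∧ compile_a → gen_docs]; r4 [rollback_ready ∧ artifact_signed → format_ok]. Adds gen_docs, format_ok.
Round 2: r5 [run_integ ∧ format_ok → src_changed]; r6 [format_ok ∧ gen_docs → compile_b]. Adds src_changed, compile_b.
Round 3: r3 [compile_b → cache_hit]. Adds cache_hit.
Closure: {artifact_signed, cache_hit, cfg_changed, compile_a, compile_b, format_ok, gen_docs, hdr_changed, rollback_ready, run_integ, src_changed} — 11 facts.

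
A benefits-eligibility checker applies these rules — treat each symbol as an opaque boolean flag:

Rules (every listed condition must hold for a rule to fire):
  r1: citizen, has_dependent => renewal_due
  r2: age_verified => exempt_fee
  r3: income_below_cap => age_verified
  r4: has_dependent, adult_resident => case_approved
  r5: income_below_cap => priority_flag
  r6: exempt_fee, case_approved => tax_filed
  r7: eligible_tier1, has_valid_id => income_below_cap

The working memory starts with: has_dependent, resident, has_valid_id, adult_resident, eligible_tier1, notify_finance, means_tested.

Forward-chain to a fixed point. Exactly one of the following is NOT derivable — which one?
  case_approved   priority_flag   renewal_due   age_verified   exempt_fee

[1] r4 [has_dependent, adult_resident => case_approved]; r7 [eligible_tier1, has_valid_id => income_below_cap]. ⇒ new: case_approved, income_below_cap.
[2] r3 [income_below_cap => age_verified]; r5 [income_below_cap => priority_flag]. ⇒ new: age_verified, priority_flag.
[3] r2 [age_verified => exempt_fee]. ⇒ new: exempt_fee.
[4] r6 [exempt_fee, case_approved => tax_filed]. ⇒ new: tax_filed.
Derived: case_approved (round 1), age_verified (round 2), priority_flag (round 2), exempt_fee (round 3). renewal_due never appears in any round.

renewal_due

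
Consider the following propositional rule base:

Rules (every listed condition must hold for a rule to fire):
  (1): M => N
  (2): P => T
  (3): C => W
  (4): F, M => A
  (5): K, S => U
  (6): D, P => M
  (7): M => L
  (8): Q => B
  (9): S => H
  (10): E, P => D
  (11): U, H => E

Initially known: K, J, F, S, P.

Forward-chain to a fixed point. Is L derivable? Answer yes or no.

Round 1: (2) [P => T]; (5) [K, S => U]; (9) [S => H]. Adds T, U, H.
Round 2: (11) [U, H => E]. Adds E.
Round 3: (10) [E, P => D]. Adds D.
Round 4: (6) [D, P => M]. Adds M.
Round 5: (1) [M => N]; (4) [F, M => A]; (7) [M => L]. Adds N, A, L.
L appears in round 5, so it is derivable.

yes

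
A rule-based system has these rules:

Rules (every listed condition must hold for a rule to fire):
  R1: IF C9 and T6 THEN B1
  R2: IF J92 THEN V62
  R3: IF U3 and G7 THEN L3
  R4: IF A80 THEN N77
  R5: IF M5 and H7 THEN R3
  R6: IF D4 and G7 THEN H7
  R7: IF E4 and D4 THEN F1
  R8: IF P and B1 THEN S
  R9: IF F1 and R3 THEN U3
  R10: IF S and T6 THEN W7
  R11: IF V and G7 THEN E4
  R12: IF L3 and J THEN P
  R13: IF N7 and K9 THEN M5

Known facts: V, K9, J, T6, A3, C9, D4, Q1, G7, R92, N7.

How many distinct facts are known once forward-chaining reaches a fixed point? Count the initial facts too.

Round 1 — R1, R6, R11, R13, derive B1, H7, E4, M5.
Round 2 — R5, R7, derive R3, F1.
Round 3 — R9, derive U3.
Round 4 — R3, derive L3.
Round 5 — R12, derive P.
Round 6 — R8, derive S.
Round 7 — R10, derive W7.
Closure: {A3, B1, C9, D4, E4, F1, G7, H7, J, K9, L3, M5, N7, P, Q1, R3, R92, S, T6, U3, V, W7} — 22 facts.

22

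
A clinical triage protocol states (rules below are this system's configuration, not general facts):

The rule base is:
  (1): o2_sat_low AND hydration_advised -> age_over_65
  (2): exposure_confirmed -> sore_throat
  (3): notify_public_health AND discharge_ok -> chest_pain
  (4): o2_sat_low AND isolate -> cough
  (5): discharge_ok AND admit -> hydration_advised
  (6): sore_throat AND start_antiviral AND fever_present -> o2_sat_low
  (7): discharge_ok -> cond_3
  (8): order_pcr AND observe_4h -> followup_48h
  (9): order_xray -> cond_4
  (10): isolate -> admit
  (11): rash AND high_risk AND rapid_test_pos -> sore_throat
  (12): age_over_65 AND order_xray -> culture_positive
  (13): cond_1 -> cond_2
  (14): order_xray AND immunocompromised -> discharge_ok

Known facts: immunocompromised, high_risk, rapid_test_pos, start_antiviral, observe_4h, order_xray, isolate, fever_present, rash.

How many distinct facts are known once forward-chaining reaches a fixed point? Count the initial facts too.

19

Round 1 — (9), (10), (11), (14), derive cond_4, admit, sore_throat, discharge_ok.
Round 2 — (5), (6), (7), derive hydration_advised, o2_sat_low, cond_3.
Round 3 — (1), (4), derive age_over_65, cough.
Round 4 — (12), derive culture_positive.
Closure: {admit, age_over_65, cond_3, cond_4, cough, culture_positive, discharge_ok, fever_present, high_risk, hydration_advised, immunocompromised, isolate, o2_sat_low, observe_4h, order_xray, rapid_test_pos, rash, sore_throat, start_antiviral} — 19 facts.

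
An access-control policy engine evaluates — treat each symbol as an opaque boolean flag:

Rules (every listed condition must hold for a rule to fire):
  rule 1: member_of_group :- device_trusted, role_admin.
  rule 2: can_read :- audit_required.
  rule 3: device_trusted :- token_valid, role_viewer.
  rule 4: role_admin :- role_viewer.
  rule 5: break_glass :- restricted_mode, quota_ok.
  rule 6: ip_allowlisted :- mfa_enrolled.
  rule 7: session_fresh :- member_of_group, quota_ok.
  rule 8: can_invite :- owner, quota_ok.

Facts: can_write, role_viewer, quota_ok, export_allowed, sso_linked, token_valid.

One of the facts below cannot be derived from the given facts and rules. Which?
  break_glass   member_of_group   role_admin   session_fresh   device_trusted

break_glass

Round 1 fires rule 3, rule 4, giving device_trusted, role_admin.
Round 2 fires rule 1, giving member_of_group.
Round 3 fires rule 7, giving session_fresh.
Derived: device_trusted (round 1), member_of_group (round 2), session_fresh (round 3), role_admin (round 1). break_glass never appears in any round.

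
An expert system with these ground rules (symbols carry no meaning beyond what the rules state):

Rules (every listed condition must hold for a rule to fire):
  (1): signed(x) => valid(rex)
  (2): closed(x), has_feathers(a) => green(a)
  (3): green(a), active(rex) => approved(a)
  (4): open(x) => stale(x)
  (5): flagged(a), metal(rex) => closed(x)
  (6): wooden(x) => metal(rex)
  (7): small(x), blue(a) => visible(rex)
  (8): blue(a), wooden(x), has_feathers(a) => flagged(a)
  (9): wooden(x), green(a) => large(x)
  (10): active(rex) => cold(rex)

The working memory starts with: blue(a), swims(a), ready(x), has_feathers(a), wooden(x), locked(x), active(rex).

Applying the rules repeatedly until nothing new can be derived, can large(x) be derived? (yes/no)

yes

Round 1 fires (6), (8), (10), giving metal(rex), flagged(a), cold(rex).
Round 2 fires (5), giving closed(x).
Round 3 fires (2), giving green(a).
Round 4 fires (3), (9), giving approved(a), large(x).
large(x) appears in round 4, so it is derivable.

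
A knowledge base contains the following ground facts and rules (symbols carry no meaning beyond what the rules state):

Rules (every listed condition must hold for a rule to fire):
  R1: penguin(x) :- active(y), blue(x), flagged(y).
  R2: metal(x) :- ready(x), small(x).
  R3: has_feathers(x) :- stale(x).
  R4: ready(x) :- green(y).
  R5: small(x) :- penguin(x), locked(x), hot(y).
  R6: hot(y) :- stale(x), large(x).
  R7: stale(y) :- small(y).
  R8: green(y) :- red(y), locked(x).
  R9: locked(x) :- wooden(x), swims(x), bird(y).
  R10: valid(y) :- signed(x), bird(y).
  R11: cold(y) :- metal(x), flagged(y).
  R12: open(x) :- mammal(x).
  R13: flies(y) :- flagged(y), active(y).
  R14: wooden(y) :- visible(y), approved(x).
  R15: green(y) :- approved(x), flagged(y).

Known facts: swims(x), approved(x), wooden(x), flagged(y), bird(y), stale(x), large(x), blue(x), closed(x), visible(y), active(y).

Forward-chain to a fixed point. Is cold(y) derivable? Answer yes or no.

[1] R1 [penguin(x) :- active(y), blue(x), flagged(y).]; R3 [has_feathers(x) :- stale(x).]; R6 [hot(y) :- stale(x), large(x).]; R9 [locked(x) :- wooden(x), swims(x), bird(y).]; R13 [flies(y) :- flagged(y), active(y).]; R14 [wooden(y) :- visible(y), approved(x).]; R15 [green(y) :- approved(x), flagged(y).]. ⇒ new: penguin(x), has_feathers(x), hot(y), locked(x), flies(y), wooden(y), green(y).
[2] R4 [ready(x) :- green(y).]; R5 [small(x) :- penguin(x), locked(x), hot(y).]. ⇒ new: ready(x), small(x).
[3] R2 [metal(x) :- ready(x), small(x).]. ⇒ new: metal(x).
[4] R11 [cold(y) :- metal(x), flagged(y).]. ⇒ new: cold(y).
cold(y) appears in round 4, so it is derivable.

yes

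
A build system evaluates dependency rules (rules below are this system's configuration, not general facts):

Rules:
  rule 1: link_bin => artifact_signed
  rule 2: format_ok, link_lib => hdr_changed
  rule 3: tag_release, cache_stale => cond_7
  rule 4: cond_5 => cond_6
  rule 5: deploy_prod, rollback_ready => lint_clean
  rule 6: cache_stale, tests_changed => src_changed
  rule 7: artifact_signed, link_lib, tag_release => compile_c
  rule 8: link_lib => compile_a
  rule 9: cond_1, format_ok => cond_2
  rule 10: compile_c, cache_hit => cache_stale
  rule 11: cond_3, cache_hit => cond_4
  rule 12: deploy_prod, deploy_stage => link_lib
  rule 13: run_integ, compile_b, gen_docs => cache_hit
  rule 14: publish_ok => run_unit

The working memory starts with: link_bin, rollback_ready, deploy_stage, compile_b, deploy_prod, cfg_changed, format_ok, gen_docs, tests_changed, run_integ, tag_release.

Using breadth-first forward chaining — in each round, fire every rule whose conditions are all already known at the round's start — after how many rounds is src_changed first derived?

[1] rule 1 [link_bin => artifact_signed]; rule 5 [deploy_prod, rollback_ready => lint_clean]; rule 12 [deploy_prod, deploy_stage => link_lib]; rule 13 [run_integ, compile_b, gen_docs => cache_hit]. ⇒ new: artifact_signed, lint_clean, link_lib, cache_hit.
[2] rule 2 [format_ok, link_lib => hdr_changed]; rule 7 [artifact_signed, link_lib, tag_release => compile_c]; rule 8 [link_lib => compile_a]. ⇒ new: hdr_changed, compile_c, compile_a.
[3] rule 10 [compile_c, cache_hit => cache_stale]. ⇒ new: cache_stale.
[4] rule 3 [tag_release, cache_stale => cond_7]; rule 6 [cache_stale, tests_changed => src_changed]. ⇒ new: cond_7, src_changed.
src_changed first appears in round 4.

4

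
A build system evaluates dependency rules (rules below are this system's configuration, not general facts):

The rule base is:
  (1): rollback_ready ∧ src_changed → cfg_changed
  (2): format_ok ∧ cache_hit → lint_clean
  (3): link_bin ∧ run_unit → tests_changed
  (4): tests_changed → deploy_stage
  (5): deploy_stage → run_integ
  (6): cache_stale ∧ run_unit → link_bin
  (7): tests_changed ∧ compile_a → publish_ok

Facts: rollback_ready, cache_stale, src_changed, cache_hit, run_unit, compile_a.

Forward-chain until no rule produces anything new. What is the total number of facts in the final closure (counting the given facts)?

Round 1: (1) [rollback_ready ∧ src_changed → cfg_changed]; (6) [cache_stale ∧ run_unit → link_bin]. Adds cfg_changed, link_bin.
Round 2: (3) [link_bin ∧ run_unit → tests_changed]. Adds tests_changed.
Round 3: (4) [tests_changed → deploy_stage]; (7) [tests_changed ∧ compile_a → publish_ok]. Adds deploy_stage, publish_ok.
Round 4: (5) [deploy_stage → run_integ]. Adds run_integ.
Closure: {cache_hit, cache_stale, cfg_changed, compile_a, deploy_stage, link_bin, publish_ok, rollback_ready, run_integ, run_unit, src_changed, tests_changed} — 12 facts.

12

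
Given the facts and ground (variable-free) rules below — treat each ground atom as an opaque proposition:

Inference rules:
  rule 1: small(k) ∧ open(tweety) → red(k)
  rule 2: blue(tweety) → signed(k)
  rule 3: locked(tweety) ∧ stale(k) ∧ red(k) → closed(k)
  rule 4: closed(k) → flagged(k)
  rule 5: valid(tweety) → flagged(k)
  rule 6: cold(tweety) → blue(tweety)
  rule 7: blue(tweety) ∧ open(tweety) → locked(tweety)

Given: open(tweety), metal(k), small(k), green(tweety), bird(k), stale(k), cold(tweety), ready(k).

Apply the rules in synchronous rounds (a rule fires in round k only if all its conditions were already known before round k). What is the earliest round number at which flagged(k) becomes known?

4

Round 1: rule 1 [small(k) ∧ open(tweety) → red(k)]; rule 6 [cold(tweety) → blue(tweety)]. Adds red(k), blue(tweety).
Round 2: rule 2 [blue(tweety) → signed(k)]; rule 7 [blue(tweety) ∧ open(tweety) → locked(tweety)]. Adds signed(k), locked(tweety).
Round 3: rule 3 [locked(tweety) ∧ stale(k) ∧ red(k) → closed(k)]. Adds closed(k).
Round 4: rule 4 [closed(k) → flagged(k)]. Adds flagged(k).
flagged(k) first appears in round 4.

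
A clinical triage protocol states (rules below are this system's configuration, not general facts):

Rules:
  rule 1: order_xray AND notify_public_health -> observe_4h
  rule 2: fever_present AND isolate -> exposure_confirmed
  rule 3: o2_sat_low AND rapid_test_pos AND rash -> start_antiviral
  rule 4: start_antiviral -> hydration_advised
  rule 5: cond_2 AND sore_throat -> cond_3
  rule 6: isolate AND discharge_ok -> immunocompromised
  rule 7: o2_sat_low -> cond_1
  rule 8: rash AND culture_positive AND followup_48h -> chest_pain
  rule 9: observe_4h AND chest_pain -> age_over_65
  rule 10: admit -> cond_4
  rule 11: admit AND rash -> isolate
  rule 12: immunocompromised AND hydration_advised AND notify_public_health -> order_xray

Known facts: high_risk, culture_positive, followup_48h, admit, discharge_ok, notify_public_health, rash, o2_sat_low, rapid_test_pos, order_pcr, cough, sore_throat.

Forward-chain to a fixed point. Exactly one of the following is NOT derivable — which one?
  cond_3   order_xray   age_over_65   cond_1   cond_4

cond_3

Round 1: rule 3 [o2_sat_low AND rapid_test_pos AND rash -> start_antiviral]; rule 7 [o2_sat_low -> cond_1]; rule 8 [rash AND culture_positive AND followup_48h -> chest_pain]; rule 10 [admit -> cond_4]; rule 11 [admit AND rash -> isolate]. Adds start_antiviral, cond_1, chest_pain, cond_4, isolate.
Round 2: rule 4 [start_antiviral -> hydration_advised]; rule 6 [isolate AND discharge_ok -> immunocompromised]. Adds hydration_advised, immunocompromised.
Round 3: rule 12 [immunocompromised AND hydration_advised AND notify_public_health -> order_xray]. Adds order_xray.
Round 4: rule 1 [order_xray AND notify_public_health -> observe_4h]. Adds observe_4h.
Round 5: rule 9 [observe_4h AND chest_pain -> age_over_65]. Adds age_over_65.
Derived: cond_1 (round 1), cond_4 (round 1), order_xray (round 3), age_over_65 (round 5). cond_3 never appears in any round.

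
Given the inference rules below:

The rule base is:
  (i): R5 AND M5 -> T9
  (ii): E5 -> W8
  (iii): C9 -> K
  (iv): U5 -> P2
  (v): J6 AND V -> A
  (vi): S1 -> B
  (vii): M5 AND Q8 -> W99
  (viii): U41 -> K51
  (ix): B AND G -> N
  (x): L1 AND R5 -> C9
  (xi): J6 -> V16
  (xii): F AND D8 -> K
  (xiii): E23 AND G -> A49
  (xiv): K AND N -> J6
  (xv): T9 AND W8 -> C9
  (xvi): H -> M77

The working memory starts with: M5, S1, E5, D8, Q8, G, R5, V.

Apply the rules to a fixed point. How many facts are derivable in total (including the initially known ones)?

18

[1] (i) [R5 AND M5 -> T9]; (ii) [E5 -> W8]; (vi) [S1 -> B]; (vii) [M5 AND Q8 -> W99]. ⇒ new: T9, W8, B, W99.
[2] (ix) [B AND G -> N]; (xv) [T9 AND W8 -> C9]. ⇒ new: N, C9.
[3] (iii) [C9 -> K]. ⇒ new: K.
[4] (xiv) [K AND N -> J6]. ⇒ new: J6.
[5] (v) [J6 AND V -> A]; (xi) [J6 -> V16]. ⇒ new: A, V16.
Closure: {A, B, C9, D8, E5, G, J6, K, M5, N, Q8, R5, S1, T9, V, V16, W8, W99} — 18 facts.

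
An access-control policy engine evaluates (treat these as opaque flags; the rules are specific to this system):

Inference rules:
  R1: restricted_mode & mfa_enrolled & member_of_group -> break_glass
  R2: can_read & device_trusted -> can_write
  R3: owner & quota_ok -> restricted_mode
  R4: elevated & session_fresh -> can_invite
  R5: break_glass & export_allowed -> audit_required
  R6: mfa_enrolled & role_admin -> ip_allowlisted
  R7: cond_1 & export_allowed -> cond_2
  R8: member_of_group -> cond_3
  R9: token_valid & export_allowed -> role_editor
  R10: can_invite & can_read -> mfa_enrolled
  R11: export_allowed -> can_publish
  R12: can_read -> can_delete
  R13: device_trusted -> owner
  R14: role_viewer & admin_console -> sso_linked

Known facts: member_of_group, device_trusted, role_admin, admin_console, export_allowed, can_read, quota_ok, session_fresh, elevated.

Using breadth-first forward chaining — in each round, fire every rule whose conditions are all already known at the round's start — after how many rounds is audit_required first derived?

Round 1: R2 [can_read & device_trusted -> can_write]; R4 [elevated & session_fresh -> can_invite]; R8 [member_of_group -> cond_3]; R11 [export_allowed -> can_publish]; R12 [can_read -> can_delete]; R13 [device_trusted -> owner]. New: can_write, can_invite, cond_3, can_publish, can_delete, owner.
Round 2: R3 [owner & quota_ok -> restricted_mode]; R10 [can_invite & can_read -> mfa_enrolled]. New: restricted_mode, mfa_enrolled.
Round 3: R1 [restricted_mode & mfa_enrolled & member_of_group -> break_glass]; R6 [mfa_enrolled & role_admin -> ip_allowlisted]. New: break_glass, ip_allowlisted.
Round 4: R5 [break_glass & export_allowed -> audit_required]. New: audit_required.
audit_required first appears in round 4.

4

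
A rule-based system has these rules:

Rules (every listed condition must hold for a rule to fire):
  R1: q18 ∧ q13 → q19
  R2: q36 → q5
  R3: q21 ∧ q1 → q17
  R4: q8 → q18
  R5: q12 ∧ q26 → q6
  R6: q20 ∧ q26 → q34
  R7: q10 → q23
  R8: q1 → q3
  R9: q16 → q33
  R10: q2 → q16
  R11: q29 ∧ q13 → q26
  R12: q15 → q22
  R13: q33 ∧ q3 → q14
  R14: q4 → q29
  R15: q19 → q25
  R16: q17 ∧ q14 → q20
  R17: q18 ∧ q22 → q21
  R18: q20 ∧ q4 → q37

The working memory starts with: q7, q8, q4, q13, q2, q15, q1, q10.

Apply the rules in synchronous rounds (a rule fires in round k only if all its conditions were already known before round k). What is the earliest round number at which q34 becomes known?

5

[1] R4 [q8 → q18]; R7 [q10 → q23]; R8 [q1 → q3]; R10 [q2 → q16]; R12 [q15 → q22]; R14 [q4 → q29]. ⇒ new: q18, q23, q3, q16, q22, q29.
[2] R1 [q18 ∧ q13 → q19]; R9 [q16 → q33]; R11 [q29 ∧ q13 → q26]; R17 [q18 ∧ q22 → q21]. ⇒ new: q19, q33, q26, q21.
[3] R3 [q21 ∧ q1 → q17]; R13 [q33 ∧ q3 → q14]; R15 [q19 → q25]. ⇒ new: q17, q14, q25.
[4] R16 [q17 ∧ q14 → q20]. ⇒ new: q20.
[5] R6 [q20 ∧ q26 → q34]; R18 [q20 ∧ q4 → q37]. ⇒ new: q34, q37.
q34 first appears in round 5.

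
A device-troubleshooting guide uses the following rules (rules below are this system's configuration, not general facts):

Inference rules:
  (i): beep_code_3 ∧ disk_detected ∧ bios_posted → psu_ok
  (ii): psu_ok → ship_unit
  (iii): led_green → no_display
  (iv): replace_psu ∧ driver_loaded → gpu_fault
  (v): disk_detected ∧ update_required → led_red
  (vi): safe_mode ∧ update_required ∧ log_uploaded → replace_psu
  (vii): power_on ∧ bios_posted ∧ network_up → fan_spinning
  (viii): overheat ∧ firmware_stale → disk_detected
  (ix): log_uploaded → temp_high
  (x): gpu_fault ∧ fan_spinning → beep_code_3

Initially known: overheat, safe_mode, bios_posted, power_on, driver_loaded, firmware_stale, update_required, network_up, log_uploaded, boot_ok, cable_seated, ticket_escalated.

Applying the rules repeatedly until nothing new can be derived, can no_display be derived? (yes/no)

no

Round 1 — (vi), (vii), (viii), (ix), derive replace_psu, fan_spinning, disk_detected, temp_high.
Round 2 — (iv), (v), derive gpu_fault, led_red.
Round 3 — (x), derive beep_code_3.
Round 4 — (i), derive psu_ok.
Round 5 — (ii), derive ship_unit.
Fixed point reached. no_display is concluded only by (iii); (iii) needs led_green (never derived).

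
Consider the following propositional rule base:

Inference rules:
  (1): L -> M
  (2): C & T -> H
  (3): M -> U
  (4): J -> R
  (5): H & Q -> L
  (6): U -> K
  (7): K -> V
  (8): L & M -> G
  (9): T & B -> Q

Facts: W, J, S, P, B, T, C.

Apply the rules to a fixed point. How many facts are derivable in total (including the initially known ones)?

Round 1: (2) [C & T -> H]; (4) [J -> R]; (9) [T & B -> Q]. Adds H, R, Q.
Round 2: (5) [H & Q -> L]. Adds L.
Round 3: (1) [L -> M]. Adds M.
Round 4: (3) [M -> U]; (8) [L & M -> G]. Adds U, G.
Round 5: (6) [U -> K]. Adds K.
Round 6: (7) [K -> V]. Adds V.
Closure: {B, C, G, H, J, K, L, M, P, Q, R, S, T, U, V, W} — 16 facts.

16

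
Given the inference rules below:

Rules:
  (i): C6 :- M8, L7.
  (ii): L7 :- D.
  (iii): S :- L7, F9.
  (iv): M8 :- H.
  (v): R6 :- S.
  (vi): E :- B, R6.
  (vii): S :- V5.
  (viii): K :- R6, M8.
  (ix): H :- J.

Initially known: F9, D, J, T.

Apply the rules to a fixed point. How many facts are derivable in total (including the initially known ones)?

11

Round 1 fires (ii), (ix), giving L7, H.
Round 2 fires (iii), (iv), giving S, M8.
Round 3 fires (i), (v), giving C6, R6.
Round 4 fires (viii), giving K.
Closure: {C6, D, F9, H, J, K, L7, M8, R6, S, T} — 11 facts.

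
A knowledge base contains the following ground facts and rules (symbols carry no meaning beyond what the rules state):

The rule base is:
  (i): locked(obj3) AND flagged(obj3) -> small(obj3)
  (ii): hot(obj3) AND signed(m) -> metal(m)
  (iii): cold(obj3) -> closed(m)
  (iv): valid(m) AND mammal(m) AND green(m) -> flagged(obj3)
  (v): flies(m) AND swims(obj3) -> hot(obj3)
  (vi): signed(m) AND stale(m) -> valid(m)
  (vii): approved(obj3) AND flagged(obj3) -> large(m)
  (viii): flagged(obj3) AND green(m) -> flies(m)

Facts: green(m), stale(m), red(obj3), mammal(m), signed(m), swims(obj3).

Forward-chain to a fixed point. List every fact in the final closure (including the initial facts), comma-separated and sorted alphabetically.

flagged(obj3), flies(m), green(m), hot(obj3), mammal(m), metal(m), red(obj3), signed(m), stale(m), swims(obj3), valid(m)

[1] (vi) [signed(m) AND stale(m) -> valid(m)]. ⇒ new: valid(m).
[2] (iv) [valid(m) AND mammal(m) AND green(m) -> flagged(obj3)]. ⇒ new: flagged(obj3).
[3] (viii) [flagged(obj3) AND green(m) -> flies(m)]. ⇒ new: flies(m).
[4] (v) [flies(m) AND swims(obj3) -> hot(obj3)]. ⇒ new: hot(obj3).
[5] (ii) [hot(obj3) AND signed(m) -> metal(m)]. ⇒ new: metal(m).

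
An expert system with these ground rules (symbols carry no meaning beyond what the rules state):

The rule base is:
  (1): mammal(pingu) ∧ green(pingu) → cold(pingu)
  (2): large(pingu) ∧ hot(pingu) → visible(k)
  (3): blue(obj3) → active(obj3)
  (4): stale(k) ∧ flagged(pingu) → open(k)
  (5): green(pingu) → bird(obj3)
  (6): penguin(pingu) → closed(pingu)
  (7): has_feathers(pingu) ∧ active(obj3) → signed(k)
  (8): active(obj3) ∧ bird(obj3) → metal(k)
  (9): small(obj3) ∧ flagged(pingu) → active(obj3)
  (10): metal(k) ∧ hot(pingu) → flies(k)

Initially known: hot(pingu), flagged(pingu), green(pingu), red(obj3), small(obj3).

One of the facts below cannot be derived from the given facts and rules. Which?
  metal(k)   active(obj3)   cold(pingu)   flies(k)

Round 1 — (5), (9), derive bird(obj3), active(obj3).
Round 2 — (8), derive metal(k).
Round 3 — (10), derive flies(k).
Derived: metal(k) (round 2), active(obj3) (round 1), flies(k) (round 3). cold(pingu) never appears in any round.

cold(pingu)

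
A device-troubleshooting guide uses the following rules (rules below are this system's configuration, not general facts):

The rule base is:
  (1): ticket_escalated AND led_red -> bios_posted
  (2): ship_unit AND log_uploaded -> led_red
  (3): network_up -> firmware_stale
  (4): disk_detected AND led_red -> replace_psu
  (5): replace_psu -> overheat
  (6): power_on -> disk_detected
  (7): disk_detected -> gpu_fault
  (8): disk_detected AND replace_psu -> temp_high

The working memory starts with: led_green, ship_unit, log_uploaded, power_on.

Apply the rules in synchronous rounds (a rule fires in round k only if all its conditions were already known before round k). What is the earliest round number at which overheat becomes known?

3

Round 1 — (2), (6), derive led_red, disk_detected.
Round 2 — (4), (7), derive replace_psu, gpu_fault.
Round 3 — (5), (8), derive overheat, temp_high.
overheat first appears in round 3.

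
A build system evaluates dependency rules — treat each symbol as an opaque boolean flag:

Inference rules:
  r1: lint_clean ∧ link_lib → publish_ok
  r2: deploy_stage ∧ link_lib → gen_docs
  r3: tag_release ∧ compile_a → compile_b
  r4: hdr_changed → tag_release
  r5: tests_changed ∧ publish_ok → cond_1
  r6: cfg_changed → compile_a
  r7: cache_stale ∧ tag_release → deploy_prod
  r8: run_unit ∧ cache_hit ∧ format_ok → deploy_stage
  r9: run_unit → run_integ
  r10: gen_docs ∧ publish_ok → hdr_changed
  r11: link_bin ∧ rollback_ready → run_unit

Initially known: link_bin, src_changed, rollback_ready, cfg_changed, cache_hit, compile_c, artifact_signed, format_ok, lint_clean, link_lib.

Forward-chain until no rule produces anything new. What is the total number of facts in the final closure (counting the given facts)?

19

[1] r1 [lint_clean ∧ link_lib → publish_ok]; r6 [cfg_changed → compile_a]; r11 [link_bin ∧ rollback_ready → run_unit]. ⇒ new: publish_ok, compile_a, run_unit.
[2] r8 [run_unit ∧ cache_hit ∧ format_ok → deploy_stage]; r9 [run_unit → run_integ]. ⇒ new: deploy_stage, run_integ.
[3] r2 [deploy_stage ∧ link_lib → gen_docs]. ⇒ new: gen_docs.
[4] r10 [gen_docs ∧ publish_ok → hdr_changed]. ⇒ new: hdr_changed.
[5] r4 [hdr_changed → tag_release]. ⇒ new: tag_release.
[6] r3 [tag_release ∧ compile_a → compile_b]. ⇒ new: compile_b.
Closure: {artifact_signed, cache_hit, cfg_changed, compile_a, compile_b, compile_c, deploy_stage, format_ok, gen_docs, hdr_changed, link_bin, link_lib, lint_clean, publish_ok, rollback_ready, run_integ, run_unit, src_changed, tag_release} — 19 facts.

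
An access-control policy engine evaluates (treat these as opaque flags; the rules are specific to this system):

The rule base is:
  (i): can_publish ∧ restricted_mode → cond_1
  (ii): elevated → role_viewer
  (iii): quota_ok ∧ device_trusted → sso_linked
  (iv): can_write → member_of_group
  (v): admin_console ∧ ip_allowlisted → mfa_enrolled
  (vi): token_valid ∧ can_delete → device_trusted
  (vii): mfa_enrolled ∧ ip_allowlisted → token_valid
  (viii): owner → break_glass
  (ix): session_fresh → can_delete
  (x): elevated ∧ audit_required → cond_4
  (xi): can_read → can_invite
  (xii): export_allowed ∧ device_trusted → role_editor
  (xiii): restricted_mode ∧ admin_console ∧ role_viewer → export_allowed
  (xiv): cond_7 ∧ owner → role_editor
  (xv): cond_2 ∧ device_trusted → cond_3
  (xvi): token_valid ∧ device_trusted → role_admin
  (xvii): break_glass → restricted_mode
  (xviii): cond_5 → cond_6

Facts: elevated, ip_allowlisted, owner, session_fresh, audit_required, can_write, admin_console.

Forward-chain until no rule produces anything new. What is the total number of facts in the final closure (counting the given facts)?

Round 1 — (ii), (iv), (v), (viii), (ix), (x), derive role_viewer, member_of_group, mfa_enrolled, break_glass, can_delete, cond_4.
Round 2 — (vii), (xvii), derive token_valid, restricted_mode.
Round 3 — (vi), (xiii), derive device_trusted, export_allowed.
Round 4 — (xii), (xvi), derive role_editor, role_admin.
Closure: {admin_console, audit_required, break_glass, can_delete, can_write, cond_4, device_trusted, elevated, export_allowed, ip_allowlisted, member_of_group, mfa_enrolled, owner, restricted_mode, role_admin, role_editor, role_viewer, session_fresh, token_valid} — 19 facts.

19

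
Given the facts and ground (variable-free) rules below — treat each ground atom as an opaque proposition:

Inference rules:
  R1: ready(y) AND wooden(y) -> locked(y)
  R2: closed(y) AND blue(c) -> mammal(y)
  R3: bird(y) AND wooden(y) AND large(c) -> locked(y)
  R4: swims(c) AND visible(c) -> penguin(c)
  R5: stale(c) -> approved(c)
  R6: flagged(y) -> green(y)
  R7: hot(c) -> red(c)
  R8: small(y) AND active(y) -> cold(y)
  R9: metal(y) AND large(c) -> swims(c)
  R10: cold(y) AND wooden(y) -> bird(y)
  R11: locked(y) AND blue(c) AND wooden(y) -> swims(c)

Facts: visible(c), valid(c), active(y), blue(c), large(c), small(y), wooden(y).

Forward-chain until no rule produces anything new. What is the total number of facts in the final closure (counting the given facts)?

12

Round 1: R8 [small(y) AND active(y) -> cold(y)]. Adds cold(y).
Round 2: R10 [cold(y) AND wooden(y) -> bird(y)]. Adds bird(y).
Round 3: R3 [bird(y) AND wooden(y) AND large(c) -> locked(y)]. Adds locked(y).
Round 4: R11 [locked(y) AND blue(c) AND wooden(y) -> swims(c)]. Adds swims(c).
Round 5: R4 [swims(c) AND visible(c) -> penguin(c)]. Adds penguin(c).
Closure: {active(y), bird(y), blue(c), cold(y), large(c), locked(y), penguin(c), small(y), swims(c), valid(c), visible(c), wooden(y)} — 12 facts.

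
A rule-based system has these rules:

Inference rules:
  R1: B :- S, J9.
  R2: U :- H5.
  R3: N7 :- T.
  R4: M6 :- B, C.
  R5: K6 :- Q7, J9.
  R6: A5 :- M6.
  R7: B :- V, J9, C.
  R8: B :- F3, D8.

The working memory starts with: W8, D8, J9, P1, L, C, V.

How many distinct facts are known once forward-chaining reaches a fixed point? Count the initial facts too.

Round 1: R7 [B :- V, J9, C.]. Adds B.
Round 2: R4 [M6 :- B, C.]. Adds M6.
Round 3: R6 [A5 :- M6.]. Adds A5.
Closure: {A5, B, C, D8, J9, L, M6, P1, V, W8} — 10 facts.

10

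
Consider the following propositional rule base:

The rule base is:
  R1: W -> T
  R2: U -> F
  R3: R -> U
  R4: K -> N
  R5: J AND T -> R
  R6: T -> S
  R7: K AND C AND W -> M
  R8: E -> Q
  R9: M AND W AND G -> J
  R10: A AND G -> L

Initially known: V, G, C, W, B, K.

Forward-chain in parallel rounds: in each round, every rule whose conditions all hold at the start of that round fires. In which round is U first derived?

4

Round 1: R1 [W -> T]; R4 [K -> N]; R7 [K AND C AND W -> M]. Adds T, N, M.
Round 2: R6 [T -> S]; R9 [M AND W AND G -> J]. Adds S, J.
Round 3: R5 [J AND T -> R]. Adds R.
Round 4: R3 [R -> U]. Adds U.
U first appears in round 4.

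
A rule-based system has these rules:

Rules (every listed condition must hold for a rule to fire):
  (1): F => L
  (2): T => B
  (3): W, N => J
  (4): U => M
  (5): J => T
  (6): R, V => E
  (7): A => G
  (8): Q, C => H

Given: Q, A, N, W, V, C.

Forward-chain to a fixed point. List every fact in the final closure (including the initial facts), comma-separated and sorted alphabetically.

A, B, C, G, H, J, N, Q, T, V, W

[1] (3) [W, N => J]; (7) [A => G]; (8) [Q, C => H]. ⇒ new: J, G, H.
[2] (5) [J => T]. ⇒ new: T.
[3] (2) [T => B]. ⇒ new: B.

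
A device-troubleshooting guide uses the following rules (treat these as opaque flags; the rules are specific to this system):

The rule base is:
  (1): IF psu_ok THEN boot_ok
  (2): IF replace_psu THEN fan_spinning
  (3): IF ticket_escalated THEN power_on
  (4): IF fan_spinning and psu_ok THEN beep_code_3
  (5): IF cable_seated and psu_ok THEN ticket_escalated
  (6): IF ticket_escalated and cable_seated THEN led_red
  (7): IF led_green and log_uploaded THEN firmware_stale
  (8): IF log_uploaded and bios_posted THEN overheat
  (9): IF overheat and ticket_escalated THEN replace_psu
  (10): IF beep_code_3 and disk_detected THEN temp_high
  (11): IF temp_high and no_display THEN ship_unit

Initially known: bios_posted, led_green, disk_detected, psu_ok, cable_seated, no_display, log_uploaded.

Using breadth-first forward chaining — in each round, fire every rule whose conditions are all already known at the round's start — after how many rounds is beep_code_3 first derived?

[1] (1) [IF psu_ok THEN boot_ok]; (5) [IF cable_seated and psu_ok THEN ticket_escalated]; (7) [IF led_green and log_uploaded THEN firmware_stale]; (8) [IF log_uploaded and bios_posted THEN overheat]. ⇒ new: boot_ok, ticket_escalated, firmware_stale, overheat.
[2] (3) [IF ticket_escalated THEN power_on]; (6) [IF ticket_escalated and cable_seated THEN led_red]; (9) [IF overheat and ticket_escalated THEN replace_psu]. ⇒ new: power_on, led_red, replace_psu.
[3] (2) [IF replace_psu THEN fan_spinning]. ⇒ new: fan_spinning.
[4] (4) [IF fan_spinning and psu_ok THEN beep_code_3]. ⇒ new: beep_code_3.
beep_code_3 first appears in round 4.

4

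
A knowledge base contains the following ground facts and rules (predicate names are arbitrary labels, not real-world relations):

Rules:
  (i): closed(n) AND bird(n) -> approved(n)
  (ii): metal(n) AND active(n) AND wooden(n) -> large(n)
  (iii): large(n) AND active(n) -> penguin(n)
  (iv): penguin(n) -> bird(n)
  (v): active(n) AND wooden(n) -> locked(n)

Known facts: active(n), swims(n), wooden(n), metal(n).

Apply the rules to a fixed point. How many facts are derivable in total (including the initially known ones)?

[1] (ii) [metal(n) AND active(n) AND wooden(n) -> large(n)]; (v) [active(n) AND wooden(n) -> locked(n)]. ⇒ new: large(n), locked(n).
[2] (iii) [large(n) AND active(n) -> penguin(n)]. ⇒ new: penguin(n).
[3] (iv) [penguin(n) -> bird(n)]. ⇒ new: bird(n).
Closure: {active(n), bird(n), large(n), locked(n), metal(n), penguin(n), swims(n), wooden(n)} — 8 facts.

8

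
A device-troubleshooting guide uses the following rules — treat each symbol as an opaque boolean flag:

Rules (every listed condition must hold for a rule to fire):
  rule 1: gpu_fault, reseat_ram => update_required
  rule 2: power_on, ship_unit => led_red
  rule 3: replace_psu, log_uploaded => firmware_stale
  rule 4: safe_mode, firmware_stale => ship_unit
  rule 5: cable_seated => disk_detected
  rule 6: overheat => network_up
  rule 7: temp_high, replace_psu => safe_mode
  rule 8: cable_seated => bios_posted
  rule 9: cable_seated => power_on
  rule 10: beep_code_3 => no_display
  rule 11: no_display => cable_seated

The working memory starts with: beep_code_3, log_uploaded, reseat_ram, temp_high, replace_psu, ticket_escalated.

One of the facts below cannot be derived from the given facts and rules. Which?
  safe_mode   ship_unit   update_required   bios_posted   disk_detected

update_required

Round 1 fires rule 3, rule 7, rule 10, giving firmware_stale, safe_mode, no_display.
Round 2 fires rule 4, rule 11, giving ship_unit, cable_seated.
Round 3 fires rule 5, rule 8, rule 9, giving disk_detected, bios_posted, power_on.
Round 4 fires rule 2, giving led_red.
Derived: disk_detected (round 3), ship_unit (round 2), bios_posted (round 3), safe_mode (round 1). update_required never appears in any round.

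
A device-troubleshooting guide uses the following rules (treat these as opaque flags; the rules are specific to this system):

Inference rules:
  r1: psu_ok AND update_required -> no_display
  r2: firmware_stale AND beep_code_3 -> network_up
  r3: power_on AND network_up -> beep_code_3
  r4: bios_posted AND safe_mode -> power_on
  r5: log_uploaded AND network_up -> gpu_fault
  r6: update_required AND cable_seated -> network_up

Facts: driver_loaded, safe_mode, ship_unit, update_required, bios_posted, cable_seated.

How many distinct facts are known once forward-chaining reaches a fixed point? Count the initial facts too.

9

Round 1: r4 [bios_posted AND safe_mode -> power_on]; r6 [update_required AND cable_seated -> network_up]. New: power_on, network_up.
Round 2: r3 [power_on AND network_up -> beep_code_3]. New: beep_code_3.
Closure: {beep_code_3, bios_posted, cable_seated, driver_loaded, network_up, power_on, safe_mode, ship_unit, update_required} — 9 facts.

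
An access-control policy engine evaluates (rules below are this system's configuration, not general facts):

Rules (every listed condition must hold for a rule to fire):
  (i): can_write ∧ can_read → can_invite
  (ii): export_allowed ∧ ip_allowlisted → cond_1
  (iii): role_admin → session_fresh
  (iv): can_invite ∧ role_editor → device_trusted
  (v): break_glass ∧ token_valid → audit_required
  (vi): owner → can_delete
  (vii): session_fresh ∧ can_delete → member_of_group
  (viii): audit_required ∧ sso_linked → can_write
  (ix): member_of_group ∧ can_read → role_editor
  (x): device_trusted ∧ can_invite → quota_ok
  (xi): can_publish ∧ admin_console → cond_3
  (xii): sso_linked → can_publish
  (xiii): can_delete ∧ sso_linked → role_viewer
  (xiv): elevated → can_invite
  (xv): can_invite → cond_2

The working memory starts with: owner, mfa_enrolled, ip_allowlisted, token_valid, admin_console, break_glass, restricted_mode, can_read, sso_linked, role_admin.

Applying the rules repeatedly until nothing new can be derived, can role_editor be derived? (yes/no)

yes

Round 1: (iii) [role_admin → session_fresh]; (v) [break_glass ∧ token_valid → audit_required]; (vi) [owner → can_delete]; (xii) [sso_linked → can_publish]. New: session_fresh, audit_required, can_delete, can_publish.
Round 2: (vii) [session_fresh ∧ can_delete → member_of_group]; (viii) [audit_required ∧ sso_linked → can_write]; (xi) [can_publish ∧ admin_console → cond_3]; (xiii) [can_delete ∧ sso_linked → role_viewer]. New: member_of_group, can_write, cond_3, role_viewer.
Round 3: (i) [can_write ∧ can_read → can_invite]; (ix) [member_of_group ∧ can_read → role_editor]. New: can_invite, role_editor.
Round 4: (iv) [can_invite ∧ role_editor → device_trusted]; (xv) [can_invite → cond_2]. New: device_trusted, cond_2.
Round 5: (x) [device_trusted ∧ can_invite → quota_ok]. New: quota_ok.
role_editor appears in round 3, so it is derivable.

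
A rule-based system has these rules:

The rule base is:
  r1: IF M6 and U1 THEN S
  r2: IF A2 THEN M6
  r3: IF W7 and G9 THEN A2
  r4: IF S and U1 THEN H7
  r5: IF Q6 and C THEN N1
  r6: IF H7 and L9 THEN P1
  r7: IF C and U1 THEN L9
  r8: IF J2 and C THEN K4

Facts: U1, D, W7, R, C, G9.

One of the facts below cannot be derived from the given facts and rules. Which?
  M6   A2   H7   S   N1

Round 1: r3 [IF W7 and G9 THEN A2]; r7 [IF C and U1 THEN L9]. New: A2, L9.
Round 2: r2 [IF A2 THEN M6]. New: M6.
Round 3: r1 [IF M6 and U1 THEN S]. New: S.
Round 4: r4 [IF S and U1 THEN H7]. New: H7.
Round 5: r6 [IF H7 and L9 THEN P1]. New: P1.
Derived: M6 (round 2), S (round 3), H7 (round 4), A2 (round 1). N1 never appears in any round.

N1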